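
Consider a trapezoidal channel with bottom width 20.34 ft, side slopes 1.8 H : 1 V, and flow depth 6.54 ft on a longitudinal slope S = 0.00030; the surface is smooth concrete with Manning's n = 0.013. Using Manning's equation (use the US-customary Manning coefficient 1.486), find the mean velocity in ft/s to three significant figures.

5.35 ft/s

A = (b + z·y)·y = (20.34 + 1.8×6.54)×6.54 = 210.0 ft²
P = b + 2y√(1+z²) = 20.34 + 2×6.54×√(1+1.8²) = 47.27 ft
R = A/P = 210.0/47.27 = 4.443 ft
Q = (1.486/n)·A·R^(2/3)·S^(1/2) = (1.486/0.013) × 210.0 × 4.443^(2/3) × 0.00030^(1/2) = 1124 ft³/s
V = Q/A = 1124/210.0 = 5.350 ft/s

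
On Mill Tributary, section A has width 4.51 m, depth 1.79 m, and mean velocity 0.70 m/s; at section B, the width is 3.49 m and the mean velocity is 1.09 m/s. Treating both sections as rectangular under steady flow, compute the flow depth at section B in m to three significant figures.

1.49 m

Q = A₁V₁ = (4.51×1.79) × 0.70 = 5.651 m³/s
d₂ = Q/(b₂ V₂) = 5.651/(3.49×1.09) = 1.486 m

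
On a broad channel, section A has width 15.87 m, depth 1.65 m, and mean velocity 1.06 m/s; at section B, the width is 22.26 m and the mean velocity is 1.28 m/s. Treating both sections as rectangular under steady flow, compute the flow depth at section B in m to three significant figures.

0.974 m

Q = A₁V₁ = (15.87×1.65) × 1.06 = 27.76 m³/s
d₂ = Q/(b₂ V₂) = 27.76/(22.26×1.28) = 0.9742 m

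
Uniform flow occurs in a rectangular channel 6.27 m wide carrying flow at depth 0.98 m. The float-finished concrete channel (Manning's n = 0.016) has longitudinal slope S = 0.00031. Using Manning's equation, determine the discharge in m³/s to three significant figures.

5.56 m³/s

A = b·y = 6.27 × 0.98 = 6.145 m²
P = b + 2y = 6.27 + 2×0.98 = 8.230 m
R = A/P = 6.145/8.230 = 0.7466 m
Q = (1/n)·A·R^(2/3)·S^(1/2) = (1/0.016) × 6.145 × 0.7466^(2/3) × 0.00031^(1/2) = 5.565 m³/s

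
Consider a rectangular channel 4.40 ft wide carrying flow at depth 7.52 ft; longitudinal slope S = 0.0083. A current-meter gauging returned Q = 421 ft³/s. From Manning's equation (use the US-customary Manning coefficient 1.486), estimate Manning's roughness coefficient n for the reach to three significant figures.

A = b·y = 4.40 × 7.52 = 33.09 ft²
P = b + 2y = 4.40 + 2×7.52 = 19.44 ft
R = A/P = 33.09/19.44 = 1.702 ft
n = (1.486/Q)·A·R^(2/3)·S^(1/2) = (1.486/421) × 33.09 × 1.426 × 0.09110 = 0.01517

0.0152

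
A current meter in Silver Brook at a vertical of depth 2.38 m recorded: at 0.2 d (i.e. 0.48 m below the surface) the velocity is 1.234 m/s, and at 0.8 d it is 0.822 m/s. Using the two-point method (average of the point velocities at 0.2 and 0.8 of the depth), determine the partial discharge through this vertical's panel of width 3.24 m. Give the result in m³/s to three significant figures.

7.93 m³/s

v̄ = (1.234 + 0.822) / 2 = 1.028 m/s
q = v̄ × d × w = 1.028 × 2.38 × 3.24 = 7.927 m³/s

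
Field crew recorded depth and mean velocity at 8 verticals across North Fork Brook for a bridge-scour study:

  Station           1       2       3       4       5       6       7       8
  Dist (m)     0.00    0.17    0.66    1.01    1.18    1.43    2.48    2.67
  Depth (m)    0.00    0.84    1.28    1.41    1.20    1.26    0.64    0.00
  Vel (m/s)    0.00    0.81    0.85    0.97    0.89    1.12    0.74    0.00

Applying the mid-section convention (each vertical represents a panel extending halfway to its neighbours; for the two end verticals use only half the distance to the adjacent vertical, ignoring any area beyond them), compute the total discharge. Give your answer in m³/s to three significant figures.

w_2 = (0.66 − 0.00)/2 = 0.33 m; q_2 = 0.81 × 0.84 × 0.33 = 0.2245 m³/s
w_3 = (1.01 − 0.17)/2 = 0.42 m; q_3 = 0.85 × 1.28 × 0.42 = 0.4570 m³/s
w_4 = (1.18 − 0.66)/2 = 0.26 m; q_4 = 0.97 × 1.41 × 0.26 = 0.3556 m³/s
w_5 = (1.43 − 1.01)/2 = 0.21 m; q_5 = 0.89 × 1.20 × 0.21 = 0.2243 m³/s
w_6 = (2.48 − 1.18)/2 = 0.65 m; q_6 = 1.12 × 1.26 × 0.65 = 0.9173 m³/s
w_7 = (2.67 − 1.43)/2 = 0.62 m; q_7 = 0.74 × 0.64 × 0.62 = 0.2936 m³/s
Stations 1, 8 contribute zero (depth or velocity is 0).
Q = Σ qᵢ = 2.472 m³/s

2.47 m³/s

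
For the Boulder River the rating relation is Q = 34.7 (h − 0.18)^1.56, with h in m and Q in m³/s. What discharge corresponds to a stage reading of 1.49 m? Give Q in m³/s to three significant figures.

52.9 m³/s

Q = 34.7 × (1.49 − 0.18)^1.56 = 34.7 × 1.31^1.56 = 52.88 m³/s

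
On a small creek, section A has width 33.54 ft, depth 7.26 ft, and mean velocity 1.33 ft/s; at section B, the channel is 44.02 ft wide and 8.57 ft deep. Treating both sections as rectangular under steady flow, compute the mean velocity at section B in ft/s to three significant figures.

0.858 ft/s

Q = A₁V₁ = (33.54×7.26) × 1.33 = 323.9 ft³/s
A₂ = 44.02 × 8.57 = 377.3 ft²
V₂ = Q/A₂ = 323.9/377.3 = 0.8585 ft/s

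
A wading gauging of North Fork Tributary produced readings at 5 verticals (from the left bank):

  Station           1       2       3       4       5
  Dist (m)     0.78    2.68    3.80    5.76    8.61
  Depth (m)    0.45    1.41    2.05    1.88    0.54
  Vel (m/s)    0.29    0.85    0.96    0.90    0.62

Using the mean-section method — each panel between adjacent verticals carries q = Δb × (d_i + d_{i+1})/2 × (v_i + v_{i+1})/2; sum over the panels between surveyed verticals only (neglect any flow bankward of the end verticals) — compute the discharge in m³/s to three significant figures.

8.96 m³/s

Panel 1-2: Δb = 1.9 m, d̄ = (0.45+1.41)/2 = 0.93, v̄ = (0.29+0.85)/2 = 0.57 → q = 1.9×0.93×0.57 = 1.007 m³/s
Panel 2-3: Δb = 1.12 m, d̄ = (1.41+2.05)/2 = 1.73, v̄ = (0.85+0.96)/2 = 0.905 → q = 1.12×1.73×0.905 = 1.754 m³/s
Panel 3-4: Δb = 1.96 m, d̄ = (2.05+1.88)/2 = 1.965, v̄ = (0.96+0.90)/2 = 0.93 → q = 1.96×1.965×0.93 = 3.582 m³/s
Panel 4-5: Δb = 2.85 m, d̄ = (1.88+0.54)/2 = 1.21, v̄ = (0.90+0.62)/2 = 0.76 → q = 2.85×1.21×0.76 = 2.621 m³/s
Q = Σ q = 8.963 m³/s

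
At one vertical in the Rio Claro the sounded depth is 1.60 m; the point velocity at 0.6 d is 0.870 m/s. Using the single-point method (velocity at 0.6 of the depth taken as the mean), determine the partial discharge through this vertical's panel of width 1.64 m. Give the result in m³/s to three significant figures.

v̄ = v₀.₆ = 0.870 m/s
q = v̄ × d × w = 0.8700 × 1.60 × 1.64 = 2.283 m³/s

2.28 m³/s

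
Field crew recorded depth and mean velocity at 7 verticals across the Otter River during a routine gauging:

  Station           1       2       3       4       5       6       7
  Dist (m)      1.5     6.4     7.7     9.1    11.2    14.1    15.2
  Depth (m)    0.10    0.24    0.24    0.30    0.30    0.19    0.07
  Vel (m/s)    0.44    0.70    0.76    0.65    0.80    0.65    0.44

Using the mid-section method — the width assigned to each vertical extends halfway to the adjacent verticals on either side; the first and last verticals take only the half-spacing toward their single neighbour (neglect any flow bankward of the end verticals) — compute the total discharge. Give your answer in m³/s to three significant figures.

w_1 = (6.4 − 1.5)/2 = 2.45 m; q_1 = 0.44 × 0.10 × 2.45 = 0.1078 m³/s
w_2 = (7.7 − 1.5)/2 = 3.1 m; q_2 = 0.70 × 0.24 × 3.1 = 0.5208 m³/s
w_3 = (9.1 − 6.4)/2 = 1.35 m; q_3 = 0.76 × 0.24 × 1.35 = 0.2462 m³/s
w_4 = (11.2 − 7.7)/2 = 1.75 m; q_4 = 0.65 × 0.30 × 1.75 = 0.3413 m³/s
w_5 = (14.1 − 9.1)/2 = 2.5 m; q_5 = 0.80 × 0.30 × 2.5 = 0.6000 m³/s
w_6 = (15.2 − 11.2)/2 = 2 m; q_6 = 0.65 × 0.19 × 2 = 0.2470 m³/s
w_7 = (15.2 − 14.1)/2 = 0.55 m; q_7 = 0.44 × 0.07 × 0.55 = 0.01694 m³/s
Q = Σ qᵢ = 2.080 m³/s

2.08 m³/s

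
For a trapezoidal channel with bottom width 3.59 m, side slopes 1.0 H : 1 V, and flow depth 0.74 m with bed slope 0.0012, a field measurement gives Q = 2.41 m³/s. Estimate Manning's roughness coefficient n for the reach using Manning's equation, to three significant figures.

0.0314

A = (b + z·y)·y = (3.59 + 1.0×0.74)×0.74 = 3.204 m²
P = b + 2y√(1+z²) = 3.59 + 2×0.74×√(1+1.0²) = 5.683 m
R = A/P = 3.204/5.683 = 0.5638 m
n = (1/Q)·A·R^(2/3)·S^(1/2) = (1/2.41) × 3.204 × 0.6825 × 0.03464 = 0.03143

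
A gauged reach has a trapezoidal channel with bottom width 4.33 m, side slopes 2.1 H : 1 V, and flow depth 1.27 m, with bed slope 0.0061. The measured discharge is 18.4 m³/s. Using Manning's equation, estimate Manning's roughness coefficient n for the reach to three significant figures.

A = (b + z·y)·y = (4.33 + 2.1×1.27)×1.27 = 8.886 m²
P = b + 2y√(1+z²) = 4.33 + 2×1.27×√(1+2.1²) = 10.24 m
R = A/P = 8.886/10.24 = 0.8680 m
n = (1/Q)·A·R^(2/3)·S^(1/2) = (1/18.4) × 8.886 × 0.9099 × 0.07810 = 0.03432

0.0343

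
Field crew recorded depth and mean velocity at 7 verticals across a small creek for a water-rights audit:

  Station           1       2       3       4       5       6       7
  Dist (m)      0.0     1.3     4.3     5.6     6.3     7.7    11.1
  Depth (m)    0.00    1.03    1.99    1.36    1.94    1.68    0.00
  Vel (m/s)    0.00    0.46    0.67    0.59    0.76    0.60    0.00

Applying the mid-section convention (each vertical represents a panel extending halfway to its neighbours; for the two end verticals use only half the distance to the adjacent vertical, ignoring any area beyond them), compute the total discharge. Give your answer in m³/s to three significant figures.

8.65 m³/s

w_2 = (4.3 − 0.0)/2 = 2.15 m; q_2 = 0.46 × 1.03 × 2.15 = 1.019 m³/s
w_3 = (5.6 − 1.3)/2 = 2.15 m; q_3 = 0.67 × 1.99 × 2.15 = 2.867 m³/s
w_4 = (6.3 − 4.3)/2 = 1 m; q_4 = 0.59 × 1.36 × 1 = 0.8024 m³/s
w_5 = (7.7 − 5.6)/2 = 1.05 m; q_5 = 0.76 × 1.94 × 1.05 = 1.548 m³/s
w_6 = (11.1 − 6.3)/2 = 2.4 m; q_6 = 0.60 × 1.68 × 2.4 = 2.419 m³/s
Stations 1, 7 contribute zero (depth or velocity is 0).
Q = Σ qᵢ = 8.655 m³/s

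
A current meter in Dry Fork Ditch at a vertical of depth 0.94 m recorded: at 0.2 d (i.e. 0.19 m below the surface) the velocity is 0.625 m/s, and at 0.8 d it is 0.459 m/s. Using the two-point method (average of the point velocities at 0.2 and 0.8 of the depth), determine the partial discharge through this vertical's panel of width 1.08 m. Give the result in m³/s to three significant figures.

v̄ = (0.625 + 0.459) / 2 = 0.5420 m/s
q = v̄ × d × w = 0.5420 × 0.94 × 1.08 = 0.5502 m³/s

0.550 m³/s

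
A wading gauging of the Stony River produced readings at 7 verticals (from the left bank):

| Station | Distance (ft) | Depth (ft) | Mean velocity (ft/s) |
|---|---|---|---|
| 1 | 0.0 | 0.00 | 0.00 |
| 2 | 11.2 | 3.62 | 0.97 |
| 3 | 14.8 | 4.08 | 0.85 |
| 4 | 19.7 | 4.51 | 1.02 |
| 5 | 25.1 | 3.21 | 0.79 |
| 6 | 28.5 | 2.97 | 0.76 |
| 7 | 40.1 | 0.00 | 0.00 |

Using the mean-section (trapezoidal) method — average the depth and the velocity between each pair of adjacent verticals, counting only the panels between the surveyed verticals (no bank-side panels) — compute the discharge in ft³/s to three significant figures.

75.7 ft³/s

Panel 1-2: Δb = 11.2 ft, d̄ = (0.00+3.62)/2 = 1.81, v̄ = (0.00+0.97)/2 = 0.485 → q = 11.2×1.81×0.485 = 9.832 ft³/s
Panel 2-3: Δb = 3.6 ft, d̄ = (3.62+4.08)/2 = 3.85, v̄ = (0.97+0.85)/2 = 0.91 → q = 3.6×3.85×0.91 = 12.61 ft³/s
Panel 3-4: Δb = 4.9 ft, d̄ = (4.08+4.51)/2 = 4.295, v̄ = (0.85+1.02)/2 = 0.935 → q = 4.9×4.295×0.935 = 19.68 ft³/s
Panel 4-5: Δb = 5.4 ft, d̄ = (4.51+3.21)/2 = 3.86, v̄ = (1.02+0.79)/2 = 0.905 → q = 5.4×3.86×0.905 = 18.86 ft³/s
Panel 5-6: Δb = 3.4 ft, d̄ = (3.21+2.97)/2 = 3.09, v̄ = (0.79+0.76)/2 = 0.775 → q = 3.4×3.09×0.775 = 8.142 ft³/s
Panel 6-7: Δb = 11.6 ft, d̄ = (2.97+0.00)/2 = 1.485, v̄ = (0.76+0.00)/2 = 0.38 → q = 11.6×1.485×0.38 = 6.546 ft³/s
Q = Σ q = 75.67 ft³/s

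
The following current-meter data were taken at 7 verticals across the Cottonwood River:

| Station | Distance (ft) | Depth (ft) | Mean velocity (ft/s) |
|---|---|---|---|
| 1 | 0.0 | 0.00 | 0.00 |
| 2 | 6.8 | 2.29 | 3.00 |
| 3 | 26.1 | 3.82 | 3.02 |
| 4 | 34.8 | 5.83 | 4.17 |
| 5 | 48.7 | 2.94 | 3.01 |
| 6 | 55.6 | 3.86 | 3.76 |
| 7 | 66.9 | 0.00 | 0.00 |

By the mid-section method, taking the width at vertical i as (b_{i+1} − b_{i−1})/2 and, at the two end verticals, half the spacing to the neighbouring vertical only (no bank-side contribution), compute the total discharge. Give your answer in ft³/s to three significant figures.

750 ft³/s

w_2 = (26.1 − 0.0)/2 = 13.05 ft; q_2 = 3.00 × 2.29 × 13.05 = 89.65 ft³/s
w_3 = (34.8 − 6.8)/2 = 14 ft; q_3 = 3.02 × 3.82 × 14 = 161.5 ft³/s
w_4 = (48.7 − 26.1)/2 = 11.3 ft; q_4 = 4.17 × 5.83 × 11.3 = 274.7 ft³/s
w_5 = (55.6 − 34.8)/2 = 10.4 ft; q_5 = 3.01 × 2.94 × 10.4 = 92.03 ft³/s
w_6 = (66.9 − 48.7)/2 = 9.1 ft; q_6 = 3.76 × 3.86 × 9.1 = 132.1 ft³/s
Stations 1, 7 contribute zero (depth or velocity is 0).
Q = Σ qᵢ = 750.0 ft³/s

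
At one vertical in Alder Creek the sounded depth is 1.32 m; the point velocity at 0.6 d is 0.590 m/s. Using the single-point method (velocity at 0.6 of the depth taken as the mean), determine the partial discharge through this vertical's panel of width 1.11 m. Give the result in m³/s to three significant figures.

0.864 m³/s

v̄ = v₀.₆ = 0.590 m/s
q = v̄ × d × w = 0.5900 × 1.32 × 1.11 = 0.8645 m³/s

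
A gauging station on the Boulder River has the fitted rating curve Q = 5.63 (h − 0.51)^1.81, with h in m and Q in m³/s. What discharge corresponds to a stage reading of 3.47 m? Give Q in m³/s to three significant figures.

40.1 m³/s

Q = 5.63 × (3.47 − 0.51)^1.81 = 5.63 × 2.96^1.81 = 40.14 m³/s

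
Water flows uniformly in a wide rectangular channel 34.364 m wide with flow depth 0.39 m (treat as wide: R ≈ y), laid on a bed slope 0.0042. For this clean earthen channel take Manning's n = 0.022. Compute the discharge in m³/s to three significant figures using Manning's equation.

A = b·y = 34.364 × 0.39 = 13.40 m²
Wide channel: R ≈ y = 0.39 m
Q = (1/n)·A·R^(2/3)·S^(1/2) = (1/0.022) × 13.40 × 0.3900^(2/3) × 0.0042^(1/2) = 21.07 m³/s

21.1 m³/s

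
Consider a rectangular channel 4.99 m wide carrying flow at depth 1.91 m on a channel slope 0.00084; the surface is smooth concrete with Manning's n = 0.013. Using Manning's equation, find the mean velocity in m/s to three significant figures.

A = b·y = 4.99 × 1.91 = 9.531 m²
P = b + 2y = 4.99 + 2×1.91 = 8.810 m
R = A/P = 9.531/8.810 = 1.082 m
Q = (1/n)·A·R^(2/3)·S^(1/2) = (1/0.013) × 9.531 × 1.082^(2/3) × 0.00084^(1/2) = 22.39 m³/s
V = Q/A = 22.39/9.531 = 2.349 m/s

2.35 m/s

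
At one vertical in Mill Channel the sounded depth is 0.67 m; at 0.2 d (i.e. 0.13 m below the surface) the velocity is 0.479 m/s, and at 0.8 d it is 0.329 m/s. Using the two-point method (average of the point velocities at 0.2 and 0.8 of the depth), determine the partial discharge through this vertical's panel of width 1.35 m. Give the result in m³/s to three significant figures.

0.365 m³/s

v̄ = (0.479 + 0.329) / 2 = 0.4040 m/s
q = v̄ × d × w = 0.4040 × 0.67 × 1.35 = 0.3654 m³/s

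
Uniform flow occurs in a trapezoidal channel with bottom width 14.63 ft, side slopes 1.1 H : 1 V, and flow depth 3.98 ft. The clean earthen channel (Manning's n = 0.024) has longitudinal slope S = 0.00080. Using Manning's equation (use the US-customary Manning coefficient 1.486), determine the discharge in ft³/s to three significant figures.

267 ft³/s

A = (b + z·y)·y = (14.63 + 1.1×3.98)×3.98 = 75.65 ft²
P = b + 2y√(1+z²) = 14.63 + 2×3.98×√(1+1.1²) = 26.46 ft
R = A/P = 75.65/26.46 = 2.859 ft
Q = (1.486/n)·A·R^(2/3)·S^(1/2) = (1.486/0.024) × 75.65 × 2.859^(2/3) × 0.00080^(1/2) = 266.9 ft³/s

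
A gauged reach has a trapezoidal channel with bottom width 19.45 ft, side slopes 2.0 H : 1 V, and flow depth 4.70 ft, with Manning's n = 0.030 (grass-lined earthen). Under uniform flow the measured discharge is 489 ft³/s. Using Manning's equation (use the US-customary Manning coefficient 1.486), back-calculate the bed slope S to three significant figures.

0.00106

A = (b + z·y)·y = (19.45 + 2.0×4.70)×4.70 = 135.6 ft²
P = b + 2y√(1+z²) = 19.45 + 2×4.70×√(1+2.0²) = 40.47 ft
R = A/P = 135.6/40.47 = 3.351 ft
S = (Q·n / (1.486·A·R^(2/3)))² = (489×0.030 / (1.486×135.6×2.239))² = 0.001057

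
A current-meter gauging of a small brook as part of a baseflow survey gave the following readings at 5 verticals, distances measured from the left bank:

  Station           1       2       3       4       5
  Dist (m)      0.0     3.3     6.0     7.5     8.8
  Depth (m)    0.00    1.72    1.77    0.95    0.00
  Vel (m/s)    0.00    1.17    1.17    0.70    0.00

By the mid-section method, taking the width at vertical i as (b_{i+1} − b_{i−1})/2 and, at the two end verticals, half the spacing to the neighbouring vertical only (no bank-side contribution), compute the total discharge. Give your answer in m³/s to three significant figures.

w_2 = (6.0 − 0.0)/2 = 3 m; q_2 = 1.17 × 1.72 × 3 = 6.037 m³/s
w_3 = (7.5 − 3.3)/2 = 2.1 m; q_3 = 1.17 × 1.77 × 2.1 = 4.349 m³/s
w_4 = (8.8 − 6.0)/2 = 1.4 m; q_4 = 0.70 × 0.95 × 1.4 = 0.9310 m³/s
Stations 1, 5 contribute zero (depth or velocity is 0).
Q = Σ qᵢ = 11.32 m³/s

11.3 m³/s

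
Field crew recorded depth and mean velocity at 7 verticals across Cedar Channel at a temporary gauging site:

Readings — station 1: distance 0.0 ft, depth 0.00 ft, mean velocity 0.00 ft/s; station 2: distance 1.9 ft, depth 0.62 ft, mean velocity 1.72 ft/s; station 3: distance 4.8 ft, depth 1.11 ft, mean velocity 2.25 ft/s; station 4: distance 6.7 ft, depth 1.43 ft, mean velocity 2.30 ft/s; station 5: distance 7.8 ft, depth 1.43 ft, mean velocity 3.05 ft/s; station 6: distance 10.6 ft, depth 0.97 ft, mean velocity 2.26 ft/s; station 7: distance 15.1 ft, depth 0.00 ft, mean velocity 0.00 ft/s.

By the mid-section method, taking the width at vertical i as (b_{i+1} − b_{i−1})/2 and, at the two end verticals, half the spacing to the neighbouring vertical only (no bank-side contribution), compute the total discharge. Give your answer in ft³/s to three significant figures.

30.0 ft³/s

w_2 = (4.8 − 0.0)/2 = 2.4 ft; q_2 = 1.72 × 0.62 × 2.4 = 2.559 ft³/s
w_3 = (6.7 − 1.9)/2 = 2.4 ft; q_3 = 2.25 × 1.11 × 2.4 = 5.994 ft³/s
w_4 = (7.8 − 4.8)/2 = 1.5 ft; q_4 = 2.30 × 1.43 × 1.5 = 4.934 ft³/s
w_5 = (10.6 − 6.7)/2 = 1.95 ft; q_5 = 3.05 × 1.43 × 1.95 = 8.505 ft³/s
w_6 = (15.1 − 7.8)/2 = 3.65 ft; q_6 = 2.26 × 0.97 × 3.65 = 8.002 ft³/s
Stations 1, 7 contribute zero (depth or velocity is 0).
Q = Σ qᵢ = 29.99 ft³/s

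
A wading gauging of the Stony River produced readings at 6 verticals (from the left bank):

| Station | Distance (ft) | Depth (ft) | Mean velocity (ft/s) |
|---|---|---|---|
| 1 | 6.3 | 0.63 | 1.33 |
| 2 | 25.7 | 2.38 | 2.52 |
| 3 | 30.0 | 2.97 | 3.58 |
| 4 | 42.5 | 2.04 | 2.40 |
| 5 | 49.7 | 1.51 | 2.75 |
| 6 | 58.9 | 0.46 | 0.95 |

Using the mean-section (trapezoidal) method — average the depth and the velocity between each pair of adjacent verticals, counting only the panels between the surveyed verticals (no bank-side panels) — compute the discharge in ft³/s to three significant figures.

235 ft³/s

Panel 1-2: Δb = 19.4 ft, d̄ = (0.63+2.38)/2 = 1.505, v̄ = (1.33+2.52)/2 = 1.925 → q = 19.4×1.505×1.925 = 56.20 ft³/s
Panel 2-3: Δb = 4.3 ft, d̄ = (2.38+2.97)/2 = 2.675, v̄ = (2.52+3.58)/2 = 3.05 → q = 4.3×2.675×3.05 = 35.08 ft³/s
Panel 3-4: Δb = 12.5 ft, d̄ = (2.97+2.04)/2 = 2.505, v̄ = (3.58+2.40)/2 = 2.99 → q = 12.5×2.505×2.99 = 93.62 ft³/s
Panel 4-5: Δb = 7.2 ft, d̄ = (2.04+1.51)/2 = 1.775, v̄ = (2.40+2.75)/2 = 2.575 → q = 7.2×1.775×2.575 = 32.91 ft³/s
Panel 5-6: Δb = 9.2 ft, d̄ = (1.51+0.46)/2 = 0.985, v̄ = (2.75+0.95)/2 = 1.85 → q = 9.2×0.985×1.85 = 16.76 ft³/s
Q = Σ q = 234.6 ft³/s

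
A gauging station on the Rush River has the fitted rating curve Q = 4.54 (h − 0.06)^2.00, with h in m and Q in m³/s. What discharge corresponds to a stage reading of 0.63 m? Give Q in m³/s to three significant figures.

Q = 4.54 × (0.63 − 0.06)^2.00 = 4.54 × 0.57^2.00 = 1.475 m³/s

1.48 m³/s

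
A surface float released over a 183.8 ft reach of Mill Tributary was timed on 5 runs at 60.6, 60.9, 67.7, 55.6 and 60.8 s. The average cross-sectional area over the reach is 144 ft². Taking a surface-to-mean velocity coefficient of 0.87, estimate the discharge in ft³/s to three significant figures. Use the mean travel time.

377 ft³/s

t̄ = (60.6 + 60.9 + 67.7 + 55.6 + 60.8) / 5 = 61.12 s
v_surface = L / t̄ = 183.8 / 61.12 = 3.007 ft/s
v_mean = 0.87 × 3.007 = 2.616 ft/s
Q = A × v_mean = 144 × 2.616 = 376.7 ft³/s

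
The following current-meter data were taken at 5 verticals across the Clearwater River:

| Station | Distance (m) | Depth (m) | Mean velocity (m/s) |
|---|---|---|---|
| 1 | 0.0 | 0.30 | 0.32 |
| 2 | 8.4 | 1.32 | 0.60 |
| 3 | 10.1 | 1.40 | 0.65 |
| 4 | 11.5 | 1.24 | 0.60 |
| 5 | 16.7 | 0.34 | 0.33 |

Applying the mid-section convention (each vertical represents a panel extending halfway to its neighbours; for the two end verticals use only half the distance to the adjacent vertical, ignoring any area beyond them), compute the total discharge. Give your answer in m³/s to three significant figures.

w_1 = (8.4 − 0.0)/2 = 4.2 m; q_1 = 0.32 × 0.30 × 4.2 = 0.4032 m³/s
w_2 = (10.1 − 0.0)/2 = 5.05 m; q_2 = 0.60 × 1.32 × 5.05 = 4.000 m³/s
w_3 = (11.5 − 8.4)/2 = 1.55 m; q_3 = 0.65 × 1.40 × 1.55 = 1.411 m³/s
w_4 = (16.7 − 10.1)/2 = 3.3 m; q_4 = 0.60 × 1.24 × 3.3 = 2.455 m³/s
w_5 = (16.7 − 11.5)/2 = 2.6 m; q_5 = 0.33 × 0.34 × 2.6 = 0.2917 m³/s
Q = Σ qᵢ = 8.560 m³/s

8.56 m³/s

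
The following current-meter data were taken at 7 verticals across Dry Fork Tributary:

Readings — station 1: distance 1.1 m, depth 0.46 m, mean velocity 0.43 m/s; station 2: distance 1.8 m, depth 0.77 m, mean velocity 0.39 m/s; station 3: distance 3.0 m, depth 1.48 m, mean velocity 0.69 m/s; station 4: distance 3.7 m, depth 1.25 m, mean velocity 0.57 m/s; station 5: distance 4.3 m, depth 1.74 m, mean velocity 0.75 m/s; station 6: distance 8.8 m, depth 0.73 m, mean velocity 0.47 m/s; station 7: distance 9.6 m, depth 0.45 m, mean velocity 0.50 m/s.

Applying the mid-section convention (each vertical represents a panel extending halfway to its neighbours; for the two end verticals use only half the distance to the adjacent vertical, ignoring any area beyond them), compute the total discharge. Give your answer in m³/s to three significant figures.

6.11 m³/s

w_1 = (1.8 − 1.1)/2 = 0.35 m; q_1 = 0.43 × 0.46 × 0.35 = 0.06923 m³/s
w_2 = (3.0 − 1.1)/2 = 0.95 m; q_2 = 0.39 × 0.77 × 0.95 = 0.2853 m³/s
w_3 = (3.7 − 1.8)/2 = 0.95 m; q_3 = 0.69 × 1.48 × 0.95 = 0.9701 m³/s
w_4 = (4.3 − 3.0)/2 = 0.65 m; q_4 = 0.57 × 1.25 × 0.65 = 0.4631 m³/s
w_5 = (8.8 − 3.7)/2 = 2.55 m; q_5 = 0.75 × 1.74 × 2.55 = 3.328 m³/s
w_6 = (9.6 − 4.3)/2 = 2.65 m; q_6 = 0.47 × 0.73 × 2.65 = 0.9092 m³/s
w_7 = (9.6 − 8.8)/2 = 0.4 m; q_7 = 0.50 × 0.45 × 0.4 = 0.09000 m³/s
Q = Σ qᵢ = 6.115 m³/s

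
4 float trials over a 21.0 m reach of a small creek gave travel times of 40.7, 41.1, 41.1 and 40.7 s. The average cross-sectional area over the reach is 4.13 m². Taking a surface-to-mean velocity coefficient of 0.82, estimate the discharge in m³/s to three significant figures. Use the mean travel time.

1.74 m³/s

t̄ = (40.7 + 41.1 + 41.1 + 40.7) / 4 = 40.9 s
v_surface = L / t̄ = 21.0 / 40.9 = 0.5134 m/s
v_mean = 0.82 × 0.5134 = 0.4210 m/s
Q = A × v_mean = 4.13 × 0.4210 = 1.739 m³/s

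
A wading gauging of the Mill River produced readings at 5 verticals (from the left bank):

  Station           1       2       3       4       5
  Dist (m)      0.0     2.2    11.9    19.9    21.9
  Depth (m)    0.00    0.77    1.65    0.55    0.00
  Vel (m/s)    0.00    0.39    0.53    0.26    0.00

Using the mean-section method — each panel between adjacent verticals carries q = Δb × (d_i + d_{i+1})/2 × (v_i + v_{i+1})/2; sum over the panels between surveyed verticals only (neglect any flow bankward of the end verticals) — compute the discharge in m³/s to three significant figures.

9.11 m³/s

Panel 1-2: Δb = 2.2 m, d̄ = (0.00+0.77)/2 = 0.385, v̄ = (0.00+0.39)/2 = 0.195 → q = 2.2×0.385×0.195 = 0.1652 m³/s
Panel 2-3: Δb = 9.7 m, d̄ = (0.77+1.65)/2 = 1.21, v̄ = (0.39+0.53)/2 = 0.46 → q = 9.7×1.21×0.46 = 5.399 m³/s
Panel 3-4: Δb = 8 m, d̄ = (1.65+0.55)/2 = 1.1, v̄ = (0.53+0.26)/2 = 0.395 → q = 8×1.1×0.395 = 3.476 m³/s
Panel 4-5: Δb = 2 m, d̄ = (0.55+0.00)/2 = 0.275, v̄ = (0.26+0.00)/2 = 0.13 → q = 2×0.275×0.13 = 0.07150 m³/s
Q = Σ q = 9.112 m³/s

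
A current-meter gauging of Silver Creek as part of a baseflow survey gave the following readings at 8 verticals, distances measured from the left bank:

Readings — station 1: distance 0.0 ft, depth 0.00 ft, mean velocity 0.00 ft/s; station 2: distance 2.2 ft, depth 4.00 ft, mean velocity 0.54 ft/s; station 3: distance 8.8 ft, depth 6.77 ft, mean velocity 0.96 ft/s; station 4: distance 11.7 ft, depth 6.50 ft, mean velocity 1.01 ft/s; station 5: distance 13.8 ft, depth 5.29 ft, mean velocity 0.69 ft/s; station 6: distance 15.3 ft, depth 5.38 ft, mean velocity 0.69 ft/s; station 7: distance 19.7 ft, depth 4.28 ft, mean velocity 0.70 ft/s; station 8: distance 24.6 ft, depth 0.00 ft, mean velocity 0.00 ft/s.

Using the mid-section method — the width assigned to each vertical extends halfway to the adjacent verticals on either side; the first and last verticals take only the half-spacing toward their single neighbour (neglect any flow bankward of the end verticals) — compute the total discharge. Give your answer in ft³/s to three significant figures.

88.2 ft³/s

w_2 = (8.8 − 0.0)/2 = 4.4 ft; q_2 = 0.54 × 4.00 × 4.4 = 9.504 ft³/s
w_3 = (11.7 − 2.2)/2 = 4.75 ft; q_3 = 0.96 × 6.77 × 4.75 = 30.87 ft³/s
w_4 = (13.8 − 8.8)/2 = 2.5 ft; q_4 = 1.01 × 6.50 × 2.5 = 16.41 ft³/s
w_5 = (15.3 − 11.7)/2 = 1.8 ft; q_5 = 0.69 × 5.29 × 1.8 = 6.570 ft³/s
w_6 = (19.7 − 13.8)/2 = 2.95 ft; q_6 = 0.69 × 5.38 × 2.95 = 10.95 ft³/s
w_7 = (24.6 − 15.3)/2 = 4.65 ft; q_7 = 0.70 × 4.28 × 4.65 = 13.93 ft³/s
Stations 1, 8 contribute zero (depth or velocity is 0).
Q = Σ qᵢ = 88.24 ft³/s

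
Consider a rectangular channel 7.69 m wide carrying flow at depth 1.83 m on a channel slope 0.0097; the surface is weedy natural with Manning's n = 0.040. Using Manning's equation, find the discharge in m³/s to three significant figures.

40.0 m³/s

A = b·y = 7.69 × 1.83 = 14.07 m²
P = b + 2y = 7.69 + 2×1.83 = 11.35 m
R = A/P = 14.07/11.35 = 1.240 m
Q = (1/n)·A·R^(2/3)·S^(1/2) = (1/0.040) × 14.07 × 1.240^(2/3) × 0.0097^(1/2) = 39.99 m³/s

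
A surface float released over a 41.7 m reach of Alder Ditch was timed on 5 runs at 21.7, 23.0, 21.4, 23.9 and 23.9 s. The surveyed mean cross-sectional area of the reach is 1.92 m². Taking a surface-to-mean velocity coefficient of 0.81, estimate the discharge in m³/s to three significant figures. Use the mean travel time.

t̄ = (21.7 + 23.0 + 21.4 + 23.9 + 23.9) / 5 = 22.78 s
v_surface = L / t̄ = 41.7 / 22.78 = 1.831 m/s
v_mean = 0.81 × 1.831 = 1.483 m/s
Q = A × v_mean = 1.92 × 1.483 = 2.847 m³/s

2.85 m³/s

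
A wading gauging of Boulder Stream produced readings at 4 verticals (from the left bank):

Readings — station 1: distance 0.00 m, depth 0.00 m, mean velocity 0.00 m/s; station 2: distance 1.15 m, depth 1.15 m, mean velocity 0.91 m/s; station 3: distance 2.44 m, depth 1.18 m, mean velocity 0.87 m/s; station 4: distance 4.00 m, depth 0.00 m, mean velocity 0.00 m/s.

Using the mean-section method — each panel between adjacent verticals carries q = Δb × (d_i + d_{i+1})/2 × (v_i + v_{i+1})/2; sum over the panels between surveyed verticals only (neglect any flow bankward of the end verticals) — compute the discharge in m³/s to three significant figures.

2.04 m³/s

Panel 1-2: Δb = 1.15 m, d̄ = (0.00+1.15)/2 = 0.575, v̄ = (0.00+0.91)/2 = 0.455 → q = 1.15×0.575×0.455 = 0.3009 m³/s
Panel 2-3: Δb = 1.29 m, d̄ = (1.15+1.18)/2 = 1.165, v̄ = (0.91+0.87)/2 = 0.89 → q = 1.29×1.165×0.89 = 1.338 m³/s
Panel 3-4: Δb = 1.56 m, d̄ = (1.18+0.00)/2 = 0.59, v̄ = (0.87+0.00)/2 = 0.435 → q = 1.56×0.59×0.435 = 0.4004 m³/s
Q = Σ q = 2.039 m³/s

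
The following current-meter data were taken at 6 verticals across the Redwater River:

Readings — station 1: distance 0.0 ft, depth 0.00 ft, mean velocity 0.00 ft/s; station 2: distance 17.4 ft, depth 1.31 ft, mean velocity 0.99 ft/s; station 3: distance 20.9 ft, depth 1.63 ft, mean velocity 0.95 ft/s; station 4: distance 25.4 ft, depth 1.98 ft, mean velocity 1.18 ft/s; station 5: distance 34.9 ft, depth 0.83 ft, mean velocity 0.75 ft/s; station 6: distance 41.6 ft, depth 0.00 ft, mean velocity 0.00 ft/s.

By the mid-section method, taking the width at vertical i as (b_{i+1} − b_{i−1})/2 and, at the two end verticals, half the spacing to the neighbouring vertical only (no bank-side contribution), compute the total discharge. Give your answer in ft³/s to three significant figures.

41.1 ft³/s

w_2 = (20.9 − 0.0)/2 = 10.45 ft; q_2 = 0.99 × 1.31 × 10.45 = 13.55 ft³/s
w_3 = (25.4 − 17.4)/2 = 4 ft; q_3 = 0.95 × 1.63 × 4 = 6.194 ft³/s
w_4 = (34.9 − 20.9)/2 = 7 ft; q_4 = 1.18 × 1.98 × 7 = 16.35 ft³/s
w_5 = (41.6 − 25.4)/2 = 8.1 ft; q_5 = 0.75 × 0.83 × 8.1 = 5.042 ft³/s
Stations 1, 6 contribute zero (depth or velocity is 0).
Q = Σ qᵢ = 41.14 ft³/s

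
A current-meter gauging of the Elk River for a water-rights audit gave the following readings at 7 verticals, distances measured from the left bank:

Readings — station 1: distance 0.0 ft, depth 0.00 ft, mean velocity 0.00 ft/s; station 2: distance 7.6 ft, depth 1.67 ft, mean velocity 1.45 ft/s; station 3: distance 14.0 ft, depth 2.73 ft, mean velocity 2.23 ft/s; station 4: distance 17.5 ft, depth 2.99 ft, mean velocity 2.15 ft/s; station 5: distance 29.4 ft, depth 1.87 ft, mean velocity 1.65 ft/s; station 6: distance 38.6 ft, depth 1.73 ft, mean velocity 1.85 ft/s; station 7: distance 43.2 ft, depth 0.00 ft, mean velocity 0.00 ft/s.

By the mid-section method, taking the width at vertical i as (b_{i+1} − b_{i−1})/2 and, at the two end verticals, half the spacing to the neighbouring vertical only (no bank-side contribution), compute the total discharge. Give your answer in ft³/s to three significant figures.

w_2 = (14.0 − 0.0)/2 = 7 ft; q_2 = 1.45 × 1.67 × 7 = 16.95 ft³/s
w_3 = (17.5 − 7.6)/2 = 4.95 ft; q_3 = 2.23 × 2.73 × 4.95 = 30.14 ft³/s
w_4 = (29.4 − 14.0)/2 = 7.7 ft; q_4 = 2.15 × 2.99 × 7.7 = 49.50 ft³/s
w_5 = (38.6 − 17.5)/2 = 10.55 ft; q_5 = 1.65 × 1.87 × 10.55 = 32.55 ft³/s
w_6 = (43.2 − 29.4)/2 = 6.9 ft; q_6 = 1.85 × 1.73 × 6.9 = 22.08 ft³/s
Stations 1, 7 contribute zero (depth or velocity is 0).
Q = Σ qᵢ = 151.2 ft³/s

151 ft³/s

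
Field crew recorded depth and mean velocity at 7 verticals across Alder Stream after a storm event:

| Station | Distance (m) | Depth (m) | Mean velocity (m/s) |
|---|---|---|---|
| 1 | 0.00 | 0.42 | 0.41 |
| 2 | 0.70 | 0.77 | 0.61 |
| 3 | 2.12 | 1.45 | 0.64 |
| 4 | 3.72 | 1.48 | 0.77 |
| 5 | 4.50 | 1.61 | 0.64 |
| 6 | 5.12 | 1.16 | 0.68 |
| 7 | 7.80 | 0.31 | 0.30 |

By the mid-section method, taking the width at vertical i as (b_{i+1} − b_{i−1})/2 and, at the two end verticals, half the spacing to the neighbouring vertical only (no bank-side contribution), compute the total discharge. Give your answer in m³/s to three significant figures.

5.46 m³/s

w_1 = (0.70 − 0.00)/2 = 0.35 m; q_1 = 0.41 × 0.42 × 0.35 = 0.06027 m³/s
w_2 = (2.12 − 0.00)/2 = 1.06 m; q_2 = 0.61 × 0.77 × 1.06 = 0.4979 m³/s
w_3 = (3.72 − 0.70)/2 = 1.51 m; q_3 = 0.64 × 1.45 × 1.51 = 1.401 m³/s
w_4 = (4.50 − 2.12)/2 = 1.19 m; q_4 = 0.77 × 1.48 × 1.19 = 1.356 m³/s
w_5 = (5.12 − 3.72)/2 = 0.7 m; q_5 = 0.64 × 1.61 × 0.7 = 0.7213 m³/s
w_6 = (7.80 − 4.50)/2 = 1.65 m; q_6 = 0.68 × 1.16 × 1.65 = 1.302 m³/s
w_7 = (7.80 − 5.12)/2 = 1.34 m; q_7 = 0.30 × 0.31 × 1.34 = 0.1246 m³/s
Q = Σ qᵢ = 5.463 m³/s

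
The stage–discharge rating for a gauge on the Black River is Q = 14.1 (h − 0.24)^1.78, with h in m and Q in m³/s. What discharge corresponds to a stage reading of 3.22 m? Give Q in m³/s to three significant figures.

Q = 14.1 × (3.22 − 0.24)^1.78 = 14.1 × 2.98^1.78 = 98.47 m³/s

98.5 m³/s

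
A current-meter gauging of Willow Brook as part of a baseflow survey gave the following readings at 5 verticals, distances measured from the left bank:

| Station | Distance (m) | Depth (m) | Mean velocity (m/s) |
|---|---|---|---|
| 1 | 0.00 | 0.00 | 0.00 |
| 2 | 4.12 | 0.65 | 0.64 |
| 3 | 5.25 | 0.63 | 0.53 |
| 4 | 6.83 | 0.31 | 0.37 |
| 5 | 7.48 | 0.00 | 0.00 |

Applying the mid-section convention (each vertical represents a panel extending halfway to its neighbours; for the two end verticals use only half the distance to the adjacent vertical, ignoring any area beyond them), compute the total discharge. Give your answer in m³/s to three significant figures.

1.67 m³/s

w_2 = (5.25 − 0.00)/2 = 2.625 m; q_2 = 0.64 × 0.65 × 2.625 = 1.092 m³/s
w_3 = (6.83 − 4.12)/2 = 1.355 m; q_3 = 0.53 × 0.63 × 1.355 = 0.4524 m³/s
w_4 = (7.48 − 5.25)/2 = 1.115 m; q_4 = 0.37 × 0.31 × 1.115 = 0.1279 m³/s
Stations 1, 5 contribute zero (depth or velocity is 0).
Q = Σ qᵢ = 1.672 m³/s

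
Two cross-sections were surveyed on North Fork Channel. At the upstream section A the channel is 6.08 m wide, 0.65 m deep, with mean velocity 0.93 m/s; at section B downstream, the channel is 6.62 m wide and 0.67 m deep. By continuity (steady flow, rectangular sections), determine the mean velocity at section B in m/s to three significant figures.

0.829 m/s

Q = A₁V₁ = (6.08×0.65) × 0.93 = 3.675 m³/s
A₂ = 6.62 × 0.67 = 4.435 m²
V₂ = Q/A₂ = 3.675/4.435 = 0.8286 m/s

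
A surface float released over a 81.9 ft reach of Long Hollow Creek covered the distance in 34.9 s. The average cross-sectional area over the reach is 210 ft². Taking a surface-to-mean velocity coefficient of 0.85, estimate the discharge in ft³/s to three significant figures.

v_surface = L / t̄ = 81.9 / 34.9 = 2.347 ft/s
v_mean = 0.85 × 2.347 = 1.995 ft/s
Q = A × v_mean = 210 × 1.995 = 418.9 ft³/s

419 ft³/s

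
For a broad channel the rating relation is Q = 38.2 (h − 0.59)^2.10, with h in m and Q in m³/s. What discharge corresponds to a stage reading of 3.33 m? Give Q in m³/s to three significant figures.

317 m³/s

Q = 38.2 × (3.33 − 0.59)^2.10 = 38.2 × 2.74^2.10 = 317.2 m³/s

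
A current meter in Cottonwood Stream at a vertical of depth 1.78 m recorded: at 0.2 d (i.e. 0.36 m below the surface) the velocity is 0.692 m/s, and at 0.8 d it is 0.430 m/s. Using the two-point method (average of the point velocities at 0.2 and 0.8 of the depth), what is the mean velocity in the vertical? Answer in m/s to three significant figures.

v̄ = (0.692 + 0.430) / 2 = 0.5610 m/s

0.561 m/s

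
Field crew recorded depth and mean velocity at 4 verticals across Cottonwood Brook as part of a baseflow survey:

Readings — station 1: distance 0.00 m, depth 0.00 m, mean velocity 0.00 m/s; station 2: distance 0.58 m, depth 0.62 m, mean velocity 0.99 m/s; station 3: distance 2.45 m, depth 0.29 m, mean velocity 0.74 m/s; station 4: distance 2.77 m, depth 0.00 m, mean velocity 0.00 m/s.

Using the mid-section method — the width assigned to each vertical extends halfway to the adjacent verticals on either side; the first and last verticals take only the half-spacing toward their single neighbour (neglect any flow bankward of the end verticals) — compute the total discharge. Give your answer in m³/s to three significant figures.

w_2 = (2.45 − 0.00)/2 = 1.225 m; q_2 = 0.99 × 0.62 × 1.225 = 0.7519 m³/s
w_3 = (2.77 − 0.58)/2 = 1.095 m; q_3 = 0.74 × 0.29 × 1.095 = 0.2350 m³/s
Stations 1, 4 contribute zero (depth or velocity is 0).
Q = Σ qᵢ = 0.9869 m³/s

0.987 m³/s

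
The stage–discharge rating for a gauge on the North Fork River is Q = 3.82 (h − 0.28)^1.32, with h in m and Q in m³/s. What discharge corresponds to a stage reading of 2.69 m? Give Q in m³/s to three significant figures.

12.2 m³/s

Q = 3.82 × (2.69 − 0.28)^1.32 = 3.82 × 2.41^1.32 = 12.20 m³/s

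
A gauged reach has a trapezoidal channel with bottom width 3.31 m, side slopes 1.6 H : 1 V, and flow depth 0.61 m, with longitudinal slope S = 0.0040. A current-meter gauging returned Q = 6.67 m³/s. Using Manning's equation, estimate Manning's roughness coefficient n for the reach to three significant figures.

0.0149

A = (b + z·y)·y = (3.31 + 1.6×0.61)×0.61 = 2.614 m²
P = b + 2y√(1+z²) = 3.31 + 2×0.61×√(1+1.6²) = 5.612 m
R = A/P = 2.614/5.612 = 0.4659 m
n = (1/Q)·A·R^(2/3)·S^(1/2) = (1/6.67) × 2.614 × 0.6010 × 0.06325 = 0.01490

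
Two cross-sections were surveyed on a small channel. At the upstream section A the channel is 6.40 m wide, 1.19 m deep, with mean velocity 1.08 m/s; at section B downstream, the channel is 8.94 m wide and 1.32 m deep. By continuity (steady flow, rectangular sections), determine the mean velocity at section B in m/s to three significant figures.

Q = A₁V₁ = (6.40×1.19) × 1.08 = 8.225 m³/s
A₂ = 8.94 × 1.32 = 11.80 m²
V₂ = Q/A₂ = 8.225/11.80 = 0.6970 m/s

0.697 m/s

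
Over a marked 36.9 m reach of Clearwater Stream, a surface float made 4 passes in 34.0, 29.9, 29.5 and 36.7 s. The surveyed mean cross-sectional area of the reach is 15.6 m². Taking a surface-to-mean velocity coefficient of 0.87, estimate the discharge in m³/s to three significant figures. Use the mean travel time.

t̄ = (34.0 + 29.9 + 29.5 + 36.7) / 4 = 32.525 s
v_surface = L / t̄ = 36.9 / 32.525 = 1.135 m/s
v_mean = 0.87 × 1.135 = 0.9870 m/s
Q = A × v_mean = 15.6 × 0.9870 = 15.40 m³/s

15.4 m³/s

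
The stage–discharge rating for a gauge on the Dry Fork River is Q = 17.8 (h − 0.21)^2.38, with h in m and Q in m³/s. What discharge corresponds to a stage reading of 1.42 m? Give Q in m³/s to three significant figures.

28.0 m³/s

Q = 17.8 × (1.42 − 0.21)^2.38 = 17.8 × 1.21^2.38 = 28.02 m³/s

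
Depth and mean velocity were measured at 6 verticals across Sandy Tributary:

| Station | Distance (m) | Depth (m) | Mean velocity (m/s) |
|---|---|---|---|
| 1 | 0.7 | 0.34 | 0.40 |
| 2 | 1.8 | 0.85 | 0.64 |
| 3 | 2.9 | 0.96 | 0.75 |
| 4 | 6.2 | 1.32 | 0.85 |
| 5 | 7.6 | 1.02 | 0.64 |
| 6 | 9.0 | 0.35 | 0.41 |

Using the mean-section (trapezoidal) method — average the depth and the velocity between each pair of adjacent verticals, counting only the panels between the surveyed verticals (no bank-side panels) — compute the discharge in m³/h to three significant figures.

Panel 1-2: Δb = 1.1 m, d̄ = (0.34+0.85)/2 = 0.595, v̄ = (0.40+0.64)/2 = 0.52 → q = 1.1×0.595×0.52 = 0.3403 m³/s
Panel 2-3: Δb = 1.1 m, d̄ = (0.85+0.96)/2 = 0.905, v̄ = (0.64+0.75)/2 = 0.695 → q = 1.1×0.905×0.695 = 0.6919 m³/s
Panel 3-4: Δb = 3.3 m, d̄ = (0.96+1.32)/2 = 1.14, v̄ = (0.75+0.85)/2 = 0.8 → q = 3.3×1.14×0.8 = 3.010 m³/s
Panel 4-5: Δb = 1.4 m, d̄ = (1.32+1.02)/2 = 1.17, v̄ = (0.85+0.64)/2 = 0.745 → q = 1.4×1.17×0.745 = 1.220 m³/s
Panel 5-6: Δb = 1.4 m, d̄ = (1.02+0.35)/2 = 0.685, v̄ = (0.64+0.41)/2 = 0.525 → q = 1.4×0.685×0.525 = 0.5035 m³/s
Q = Σ q = 5.766 m³/s
= 5.766 × 3600 = 20760 m³/h

20800 m³/h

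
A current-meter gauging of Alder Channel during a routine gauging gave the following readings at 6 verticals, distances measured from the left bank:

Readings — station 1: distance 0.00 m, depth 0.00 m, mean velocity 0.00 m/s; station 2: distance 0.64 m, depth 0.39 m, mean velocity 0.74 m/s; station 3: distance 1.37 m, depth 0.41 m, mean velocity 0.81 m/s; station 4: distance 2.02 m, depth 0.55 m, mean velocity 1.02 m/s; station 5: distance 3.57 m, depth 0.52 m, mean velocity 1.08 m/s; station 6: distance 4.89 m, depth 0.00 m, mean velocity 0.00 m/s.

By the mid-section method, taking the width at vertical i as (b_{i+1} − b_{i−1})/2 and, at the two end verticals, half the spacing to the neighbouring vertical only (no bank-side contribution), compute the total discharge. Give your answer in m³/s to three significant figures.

1.85 m³/s

w_2 = (1.37 − 0.00)/2 = 0.685 m; q_2 = 0.74 × 0.39 × 0.685 = 0.1977 m³/s
w_3 = (2.02 − 0.64)/2 = 0.69 m; q_3 = 0.81 × 0.41 × 0.69 = 0.2291 m³/s
w_4 = (3.57 − 1.37)/2 = 1.1 m; q_4 = 1.02 × 0.55 × 1.1 = 0.6171 m³/s
w_5 = (4.89 − 2.02)/2 = 1.435 m; q_5 = 1.08 × 0.52 × 1.435 = 0.8059 m³/s
Stations 1, 6 contribute zero (depth or velocity is 0).
Q = Σ qᵢ = 1.850 m³/s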